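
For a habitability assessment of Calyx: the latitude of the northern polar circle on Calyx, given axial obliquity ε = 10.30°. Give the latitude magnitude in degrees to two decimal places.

79.70°

The polar circle is the lowest latitude that experiences at least one full rotation of continuous daylight at the northern-summer solstice; it lies at |φ| = 90° − ε = 90° − 10.30° = 79.70°.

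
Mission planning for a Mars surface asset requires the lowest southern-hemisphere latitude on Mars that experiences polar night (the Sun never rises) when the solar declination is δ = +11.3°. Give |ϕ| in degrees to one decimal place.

|ϕ| = 78.7°

Polar night requires cos h₀ = −tan ϕ tan δ ≥ 1, i.e. tan ϕ tan δ ≤ −1.
The boundary is |tan ϕ| · |tan δ| = 1, so |ϕ| = 90° − |δ| = 90° − 11.3° = 78.7° in the southern hemisphere.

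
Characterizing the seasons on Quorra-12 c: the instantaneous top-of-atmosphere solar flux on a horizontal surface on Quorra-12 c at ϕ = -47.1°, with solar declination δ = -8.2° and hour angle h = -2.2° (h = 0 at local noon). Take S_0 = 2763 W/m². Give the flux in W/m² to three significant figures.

2.15e+03 W/m²

cos θ_z = sin ϕ sin δ + cos ϕ cos δ cos h = 0.104482 + 0.673265 = 0.777747.
Flux = S_0 · cos θ_z = 2763 × 0.777747 = 2149 W/m².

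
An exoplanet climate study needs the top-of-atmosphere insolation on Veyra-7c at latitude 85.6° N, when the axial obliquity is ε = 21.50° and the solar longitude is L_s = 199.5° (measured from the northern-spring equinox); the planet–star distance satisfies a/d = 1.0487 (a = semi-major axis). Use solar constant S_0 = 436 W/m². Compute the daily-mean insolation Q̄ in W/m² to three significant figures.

Q̄ ≈ 0.00 W/m²

Solar declination: sin δ = sin ε · sin L_s = sin 21.50° × sin 199.5° = -0.12234, so δ = -7.027°.
cos h₀ = −tan(+85.6°) tan(-7.027°) = 1.6020 ≥ 1 ⇒ polar night, h₀ = 0 and Q̄ = 0.
Inverse-square distance factor (a/d)² = 1.0487² = 1.099772.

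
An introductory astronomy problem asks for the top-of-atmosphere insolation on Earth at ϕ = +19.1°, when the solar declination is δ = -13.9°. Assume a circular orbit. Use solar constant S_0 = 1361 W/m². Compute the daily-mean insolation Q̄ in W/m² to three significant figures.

Q̄ ≈ 345 W/m²

cos h₀ = −tan(+19.1°) tan(-13.900°) = 0.0857, h₀ = 1.4850 rad.
Bracket: h₀ sin ϕ sin δ + cos ϕ cos δ sin h₀ = 1.4850×0.32722×-0.24023 + 0.94495×0.97072×0.99632 = -0.116733 + 0.913906 = 0.797173.
Q̄ = (S_0/π) × [bracket] = (1361/π) × 0.797173 = 345.4 W/m².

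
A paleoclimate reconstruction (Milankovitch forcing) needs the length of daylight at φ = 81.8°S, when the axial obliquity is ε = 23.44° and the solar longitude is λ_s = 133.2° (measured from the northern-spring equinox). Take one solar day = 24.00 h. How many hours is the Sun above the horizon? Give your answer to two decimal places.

0.00 h

Solar declination: sin δ = sin ε · sin λ_s = sin 23.44° × sin 133.2° = 0.28998, so δ = +16.856°.
cos H₀ = −tan φ · tan δ = 2.1026 ≥ 1, so the Sun never rises (polar night) and H₀ = 0.
Daylight = 2H₀/(2π) × 24.00 h = (0.0000/π) × 24.00 = 0.00 h.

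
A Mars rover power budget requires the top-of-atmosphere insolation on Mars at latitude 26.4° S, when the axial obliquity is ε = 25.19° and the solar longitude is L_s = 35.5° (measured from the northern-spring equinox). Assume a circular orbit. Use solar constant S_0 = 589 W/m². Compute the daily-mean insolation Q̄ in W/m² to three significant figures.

Q̄ ≈ 132 W/m²

Solar declination: sin δ = sin ε · sin L_s = sin 25.19° × sin 35.5° = 0.24716, so δ = +14.309°.
cos h₀ = −tan(-26.4°) tan(+14.309°) = 0.1266, h₀ = 1.4438 rad.
Bracket: h₀ sin ϕ sin δ + cos ϕ cos δ sin h₀ = 1.4438×-0.44464×0.24716 + 0.89571×0.96897×0.99195 = -0.158670 + 0.860929 = 0.702259.
Q̄ = (S_0/π) × [bracket] = (589/π) × 0.702259 = 131.7 W/m².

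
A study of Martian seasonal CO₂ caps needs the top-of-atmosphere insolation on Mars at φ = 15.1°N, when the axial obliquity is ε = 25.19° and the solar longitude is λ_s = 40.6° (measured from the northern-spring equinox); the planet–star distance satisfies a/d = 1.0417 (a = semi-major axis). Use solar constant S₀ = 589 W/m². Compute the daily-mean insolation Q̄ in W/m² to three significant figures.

Q̄ ≈ 212 W/m²

Solar declination: sin δ = sin ε · sin λ_s = sin 25.19° × sin 40.6° = 0.27698, so δ = +16.080°.
cos H₀ = −tan(+15.1°) tan(+16.080°) = -0.0778, H₀ = 1.6487 rad.
Bracket: H₀ sin φ sin δ + cos φ cos δ sin H₀ = 1.6487×0.26050×0.27698 + 0.96547×0.96087×0.99697 = 0.118959 + 0.924880 = 1.043839.
Inverse-square distance factor (a/d)² = 1.0417² = 1.085139.
Q̄ = (S₀/π) × 1.085139 × [bracket] = (589/π) × 1.085139 × 1.043839 = 212.4 W/m².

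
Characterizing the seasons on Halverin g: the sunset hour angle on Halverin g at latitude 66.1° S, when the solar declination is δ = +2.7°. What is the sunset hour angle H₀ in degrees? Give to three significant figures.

H₀ = 83.9°

cos H₀ = −tan φ · tan δ = −tan(-66.1°) × tan(+2.700°) = 0.1064, so H₀ = 1.4642 rad = 83.89°.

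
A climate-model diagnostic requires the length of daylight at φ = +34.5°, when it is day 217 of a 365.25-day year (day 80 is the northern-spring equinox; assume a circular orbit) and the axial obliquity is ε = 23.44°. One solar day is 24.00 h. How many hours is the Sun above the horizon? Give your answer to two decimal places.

Solar longitude: λ_s = 360° × (217 − 80)/365.25 = 135.031°.
sin δ = sin 23.44° × sin 135.031° = 0.28113, so δ = +16.328°.
cos H₀ = −tan φ · tan δ = −tan(+34.5°) × tan(+16.328°) = -0.2013, so H₀ = 1.7735 rad = 101.61°.
Daylight = 2H₀/(2π) × 24.00 h = (1.7735/π) × 24.00 = 13.55 h.

13.55 h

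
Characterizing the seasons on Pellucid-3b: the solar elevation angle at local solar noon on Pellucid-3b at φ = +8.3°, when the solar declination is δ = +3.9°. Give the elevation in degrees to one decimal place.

85.6°

At local noon the hour angle is zero, so the zenith angle equals |φ − δ| = |+8.3° − (+3.900°)| = 4.400°.
Elevation = 90° − 4.400° = 85.6°.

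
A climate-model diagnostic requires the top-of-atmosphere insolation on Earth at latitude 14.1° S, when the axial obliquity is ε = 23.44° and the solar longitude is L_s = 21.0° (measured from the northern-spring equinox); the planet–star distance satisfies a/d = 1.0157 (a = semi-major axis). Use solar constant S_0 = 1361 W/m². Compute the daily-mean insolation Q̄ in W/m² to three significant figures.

Solar declination: sin δ = sin ε · sin L_s = sin 23.44° × sin 21.0° = 0.14255, so δ = +8.196°.
cos h₀ = −tan(-14.1°) tan(+8.196°) = 0.0362, h₀ = 1.5346 rad.
Bracket: h₀ sin ϕ sin δ + cos ϕ cos δ sin h₀ = 1.5346×-0.24362×0.14255 + 0.96987×0.98979×0.99935 = -0.053294 + 0.959344 = 0.906050.
Inverse-square distance factor (a/d)² = 1.0157² = 1.031646.
Q̄ = (S_0/π) × 1.031646 × [bracket] = (1361/π) × 1.031646 × 0.906050 = 404.9 W/m².

Q̄ ≈ 405 W/m²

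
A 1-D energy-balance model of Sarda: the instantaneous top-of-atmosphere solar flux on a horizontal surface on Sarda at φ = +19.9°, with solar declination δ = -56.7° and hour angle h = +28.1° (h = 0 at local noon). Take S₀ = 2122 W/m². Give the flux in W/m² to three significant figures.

cos θ_z = sin φ sin δ + cos φ cos δ cos h = -0.284492 + 0.455389 = 0.170897.
Flux = S₀ · cos θ_z = 2122 × 0.170897 = 362.6 W/m².

363 W/m²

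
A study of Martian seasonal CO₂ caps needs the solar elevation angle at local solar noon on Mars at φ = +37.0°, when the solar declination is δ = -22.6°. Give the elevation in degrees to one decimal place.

30.4°

At local noon the hour angle is zero, so the zenith angle equals |φ − δ| = |+37.0° − (-22.600°)| = 59.600°.
Elevation = 90° − 59.600° = 30.4°.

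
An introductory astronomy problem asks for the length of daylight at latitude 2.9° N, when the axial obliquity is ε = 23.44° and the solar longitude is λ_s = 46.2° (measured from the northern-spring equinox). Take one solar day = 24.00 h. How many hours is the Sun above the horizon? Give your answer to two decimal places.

Solar declination: sin δ = sin ε · sin λ_s = sin 23.44° × sin 46.2° = 0.28711, so δ = +16.685°.
cos H₀ = −tan φ · tan δ = −tan(+2.9°) × tan(+16.685°) = -0.0152, so H₀ = 1.5860 rad = 90.87°.
Daylight = 2H₀/(2π) × 24.00 h = (1.5860/π) × 24.00 = 12.12 h.

12.12 h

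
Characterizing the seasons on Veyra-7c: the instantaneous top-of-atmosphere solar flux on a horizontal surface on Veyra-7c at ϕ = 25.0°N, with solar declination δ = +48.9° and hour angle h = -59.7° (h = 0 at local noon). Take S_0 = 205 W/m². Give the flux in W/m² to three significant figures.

127 W/m²

cos θ_z = sin ϕ sin δ + cos ϕ cos δ cos h = 0.318470 + 0.300590 = 0.619060.
Flux = S_0 · cos θ_z = 205 × 0.619060 = 126.9 W/m².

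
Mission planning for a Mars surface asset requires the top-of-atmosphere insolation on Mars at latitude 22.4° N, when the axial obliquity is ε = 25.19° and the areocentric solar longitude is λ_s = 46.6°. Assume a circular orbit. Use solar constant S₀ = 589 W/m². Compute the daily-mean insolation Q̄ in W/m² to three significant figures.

sin δ = sin 25.19° × sin 46.6° = 0.30925, so δ = +18.014°.
cos H₀ = −tan(+22.4°) tan(+18.014°) = -0.1340, H₀ = 1.7052 rad.
Bracket: H₀ sin φ sin δ + cos φ cos δ sin H₀ = 1.7052×0.38107×0.30925 + 0.92455×0.95098×0.99098 = 0.200951 + 0.871298 = 1.072249.
Q̄ = (S₀/π) × [bracket] = (589/π) × 1.072249 = 201.0 W/m².

Q̄ ≈ 201 W/m²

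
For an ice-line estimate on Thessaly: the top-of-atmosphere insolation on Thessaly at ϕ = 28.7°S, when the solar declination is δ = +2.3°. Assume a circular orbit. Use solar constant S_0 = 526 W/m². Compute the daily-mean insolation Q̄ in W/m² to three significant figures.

cos h₀ = −tan(-28.7°) tan(+2.300°) = 0.0220, h₀ = 1.5488 rad.
Bracket: h₀ sin ϕ sin δ + cos ϕ cos δ sin h₀ = 1.5488×-0.48022×0.04013 + 0.87715×0.99919×0.99976 = -0.029847 + 0.876229 = 0.846382.
Q̄ = (S_0/π) × [bracket] = (526/π) × 0.846382 = 141.7 W/m².

Q̄ ≈ 142 W/m²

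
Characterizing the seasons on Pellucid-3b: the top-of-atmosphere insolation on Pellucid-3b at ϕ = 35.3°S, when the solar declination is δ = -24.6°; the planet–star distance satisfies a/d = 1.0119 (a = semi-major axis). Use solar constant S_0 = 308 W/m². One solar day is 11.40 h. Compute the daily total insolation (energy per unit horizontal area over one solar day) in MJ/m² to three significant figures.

4.78 MJ/m²

cos h₀ = −tan(-35.3°) tan(-24.600°) = -0.3242, h₀ = 1.9009 rad.
Bracket: h₀ sin ϕ sin δ + cos ϕ cos δ sin h₀ = 1.9009×-0.57786×-0.41628 + 0.81614×0.90924×0.94600 = 0.457264 + 0.701996 = 1.159260.
Inverse-square distance factor (a/d)² = 1.0119² = 1.023942.
Q̄ = (S_0/π) × 1.023942 × [bracket] = (308/π) × 1.023942 × 1.159260 = 116.37 W/m².
Daily total = Q̄ × 11.40 h × 3600 s/h = 116.37 × 11.40 × 3600 / 10⁶ = 4.776 MJ/m².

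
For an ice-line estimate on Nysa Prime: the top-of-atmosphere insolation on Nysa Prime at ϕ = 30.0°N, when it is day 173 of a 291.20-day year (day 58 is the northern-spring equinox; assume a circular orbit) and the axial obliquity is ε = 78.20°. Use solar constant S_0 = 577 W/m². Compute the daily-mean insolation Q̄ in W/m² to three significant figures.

Solar longitude: L_s = 360° × (173 − 58)/291.20 = 142.170°.
sin δ = sin 78.20° × sin 142.170° = 0.60036, so δ = +36.895°.
cos h₀ = −tan(+30.0°) tan(+36.895°) = -0.4334, h₀ = 2.0191 rad.
Bracket: h₀ sin ϕ sin δ + cos ϕ cos δ sin h₀ = 2.0191×0.50000×0.60036 + 0.86603×0.79973×0.90120 = 0.606093 + 0.624162 = 1.230255.
Q̄ = (S_0/π) × [bracket] = (577/π) × 1.230255 = 226.0 W/m².

Q̄ ≈ 226 W/m²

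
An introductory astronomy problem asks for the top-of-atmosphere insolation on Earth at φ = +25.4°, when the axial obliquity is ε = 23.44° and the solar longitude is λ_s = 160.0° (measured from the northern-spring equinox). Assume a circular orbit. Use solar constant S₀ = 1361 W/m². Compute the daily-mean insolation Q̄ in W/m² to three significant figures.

Q̄ ≈ 428 W/m²

Solar declination: sin δ = sin ε · sin λ_s = sin 23.44° × sin 160.0° = 0.13605, so δ = +7.819°.
cos H₀ = −tan(+25.4°) tan(+7.819°) = -0.0652, H₀ = 1.6361 rad.
Bracket: H₀ sin φ sin δ + cos φ cos δ sin H₀ = 1.6361×0.42894×0.13605 + 0.90334×0.99070×0.99787 = 0.095478 + 0.893033 = 0.988511.
Q̄ = (S₀/π) × [bracket] = (1361/π) × 0.988511 = 428.2 W/m².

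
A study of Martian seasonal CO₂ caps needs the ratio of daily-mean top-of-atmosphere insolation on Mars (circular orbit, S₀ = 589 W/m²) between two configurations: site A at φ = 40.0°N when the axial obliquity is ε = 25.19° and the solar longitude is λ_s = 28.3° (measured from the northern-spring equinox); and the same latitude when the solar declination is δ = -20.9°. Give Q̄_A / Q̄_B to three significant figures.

Q̄_A / Q̄_B ≈ 2.46

— Configuration A (φ=+40.0°):
Solar declination: sin δ = sin ε · sin λ_s = sin 25.19° × sin 28.3° = 0.20178, so δ = +11.641°.
cos H₀ = −tan(+40.0°) tan(+11.641°) = -0.1729, H₀ = 1.7445 rad.
Bracket: H₀ sin φ sin δ + cos φ cos δ sin H₀ = 1.7445×0.64279×0.20178 + 0.76604×0.97943×0.98494 = 0.226265 + 0.738983 = 0.965248.
Q̄ = (S₀/π) × [bracket] = (589/π) × 0.965248 = 180.97 W/m².
— Configuration B (φ=+40.0°):
cos H₀ = −tan(+40.0°) tan(-20.900°) = 0.3204, H₀ = 1.2446 rad.
Bracket: H₀ sin φ sin δ + cos φ cos δ sin H₀ = 1.2446×0.64279×-0.35674 + 0.76604×0.93420×0.94728 = -0.285398 + 0.677906 = 0.392508.
Q̄ = (S₀/π) × [bracket] = (589/π) × 0.392508 = 73.589 W/m².
Ratio Q̄_A / Q̄_B = 180.97 / 73.589 = 2.459.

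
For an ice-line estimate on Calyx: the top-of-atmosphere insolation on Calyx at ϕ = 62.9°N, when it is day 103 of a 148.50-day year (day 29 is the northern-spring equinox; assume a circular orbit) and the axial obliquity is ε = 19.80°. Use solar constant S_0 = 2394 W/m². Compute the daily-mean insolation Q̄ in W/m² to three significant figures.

Q̄ ≈ 351 W/m²

Solar longitude: L_s = 360° × (103 − 29)/148.50 = 179.394°.
sin δ = sin 19.80° × sin 179.394° = 0.00358, so δ = +0.205°.
cos h₀ = −tan(+62.9°) tan(+0.205°) = -0.0070, h₀ = 1.5778 rad.
Bracket: h₀ sin ϕ sin δ + cos ϕ cos δ sin h₀ = 1.5778×0.89021×0.00358 + 0.45554×0.99999×0.99998 = 0.005028 + 0.455526 = 0.460554.
Q̄ = (S_0/π) × [bracket] = (2394/π) × 0.460554 = 351.0 W/m².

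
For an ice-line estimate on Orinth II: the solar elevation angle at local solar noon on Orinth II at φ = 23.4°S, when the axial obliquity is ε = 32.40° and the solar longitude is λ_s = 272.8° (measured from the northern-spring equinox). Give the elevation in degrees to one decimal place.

81.0°

Solar declination: sin δ = sin ε · sin λ_s = sin 32.40° × sin 272.8° = -0.53519, so δ = -32.357°.
At local noon the hour angle is zero, so the zenith angle equals |φ − δ| = |-23.4° − (-32.357°)| = 8.957°.
Elevation = 90° − 8.957° = 81.0°.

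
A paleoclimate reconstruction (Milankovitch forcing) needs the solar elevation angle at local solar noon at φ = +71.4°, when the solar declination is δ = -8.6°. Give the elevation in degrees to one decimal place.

At local noon the hour angle is zero, so the zenith angle equals |φ − δ| = |+71.4° − (-8.600°)| = 80.000°.
Elevation = 90° − 80.000° = 10.0°.

10.0°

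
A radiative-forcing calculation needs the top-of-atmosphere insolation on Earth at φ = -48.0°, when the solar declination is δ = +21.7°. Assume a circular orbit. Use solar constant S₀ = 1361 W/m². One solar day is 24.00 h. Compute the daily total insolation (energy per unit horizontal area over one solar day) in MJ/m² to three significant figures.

9.43 MJ/m²

cos H₀ = −tan(-48.0°) tan(+21.700°) = 0.4420, H₀ = 1.1130 rad.
Bracket: H₀ sin φ sin δ + cos φ cos δ sin H₀ = 1.1130×-0.74314×0.36975 + 0.66913×0.92913×0.89703 = -0.305826 + 0.557691 = 0.251865.
Q̄ = (S₀/π) × [bracket] = (1361/π) × 0.251865 = 109.11 W/m².
Daily total = Q̄ × 24.00 h × 3600 s/h = 109.11 × 24.00 × 3600 / 10⁶ = 9.427 MJ/m².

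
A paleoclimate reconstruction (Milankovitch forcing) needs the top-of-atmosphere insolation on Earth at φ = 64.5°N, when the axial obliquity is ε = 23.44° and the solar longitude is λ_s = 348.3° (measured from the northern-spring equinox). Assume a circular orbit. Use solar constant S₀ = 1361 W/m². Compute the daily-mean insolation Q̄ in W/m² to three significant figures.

Q̄ ≈ 139 W/m²

Solar declination: sin δ = sin ε · sin λ_s = sin 23.44° × sin 348.3° = -0.08067, so δ = -4.627°.
cos H₀ = −tan(+64.5°) tan(-4.627°) = 0.1697, H₀ = 1.4003 rad.
Bracket: H₀ sin φ sin δ + cos φ cos δ sin H₀ = 1.4003×0.90259×-0.08067 + 0.43051×0.99674×0.98550 = -0.101959 + 0.422884 = 0.320925.
Q̄ = (S₀/π) × [bracket] = (1361/π) × 0.320925 = 139.0 W/m².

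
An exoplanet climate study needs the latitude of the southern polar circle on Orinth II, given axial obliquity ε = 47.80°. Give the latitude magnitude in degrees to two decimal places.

42.20°

The polar circle is the lowest latitude that experiences at least one full rotation of continuous darkness at the northern-summer solstice; it lies at |ϕ| = 90° − ε = 90° − 47.80° = 42.20°.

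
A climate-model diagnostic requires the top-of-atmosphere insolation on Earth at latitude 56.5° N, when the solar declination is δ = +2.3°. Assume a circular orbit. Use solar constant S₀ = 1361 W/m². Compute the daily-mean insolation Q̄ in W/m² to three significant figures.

cos H₀ = −tan(+56.5°) tan(+2.300°) = -0.0607, H₀ = 1.6315 rad.
Bracket: H₀ sin φ sin δ + cos φ cos δ sin H₀ = 1.6315×0.83389×0.04013 + 0.55194×0.99919×0.99816 = 0.054597 + 0.550478 = 0.605075.
Q̄ = (S₀/π) × [bracket] = (1361/π) × 0.605075 = 262.1 W/m².

Q̄ ≈ 262 W/m²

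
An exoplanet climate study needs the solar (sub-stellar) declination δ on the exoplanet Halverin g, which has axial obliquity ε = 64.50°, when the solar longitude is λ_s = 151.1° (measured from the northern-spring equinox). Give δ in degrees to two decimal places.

sin δ = sin ε · sin λ_s = sin 64.50° × sin 151.1° = 0.436204.
δ = arcsin(0.436204) = +25.86°.

δ = +25.86°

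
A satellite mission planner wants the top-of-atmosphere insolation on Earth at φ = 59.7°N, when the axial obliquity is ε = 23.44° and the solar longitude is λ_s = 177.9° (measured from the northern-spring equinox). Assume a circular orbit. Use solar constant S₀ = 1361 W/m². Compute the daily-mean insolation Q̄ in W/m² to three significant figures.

Solar declination: sin δ = sin ε · sin λ_s = sin 23.44° × sin 177.9° = 0.01458, so δ = +0.835°.
cos H₀ = −tan(+59.7°) tan(+0.835°) = -0.0249, H₀ = 1.5957 rad.
Bracket: H₀ sin φ sin δ + cos φ cos δ sin H₀ = 1.5957×0.86340×0.01458 + 0.50453×0.99989×0.99969 = 0.020087 + 0.504318 = 0.524405.
Q̄ = (S₀/π) × [bracket] = (1361/π) × 0.524405 = 227.2 W/m².

Q̄ ≈ 227 W/m²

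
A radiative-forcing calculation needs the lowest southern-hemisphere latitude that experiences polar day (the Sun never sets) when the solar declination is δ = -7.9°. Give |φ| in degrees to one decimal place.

Polar day requires cos H₀ = −tan φ tan δ ≤ −1, i.e. tan φ tan δ ≥ 1.
The boundary is |tan φ| · |tan δ| = 1, so |φ| = 90° − |δ| = 90° − 7.9° = 82.1° in the southern hemisphere.

|φ| = 82.1°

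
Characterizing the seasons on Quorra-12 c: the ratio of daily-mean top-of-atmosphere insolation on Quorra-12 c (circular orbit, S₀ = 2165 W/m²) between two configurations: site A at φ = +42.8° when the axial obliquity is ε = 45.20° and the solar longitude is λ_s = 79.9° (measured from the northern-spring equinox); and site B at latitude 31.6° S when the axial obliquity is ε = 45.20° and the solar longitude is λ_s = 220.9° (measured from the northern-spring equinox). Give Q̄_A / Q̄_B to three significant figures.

— Configuration A (φ=+42.8°):
Solar declination: sin δ = sin ε · sin λ_s = sin 45.20° × sin 79.9° = 0.69857, so δ = +44.313°.
cos H₀ = −tan(+42.8°) tan(+44.313°) = -0.9041, H₀ = 2.7000 rad.
Bracket: H₀ sin φ sin δ + cos φ cos δ sin H₀ = 2.7000×0.67944×0.69857 + 0.73373×0.71554×0.42741 = 1.281518 + 0.224396 = 1.505914.
Q̄ = (S₀/π) × [bracket] = (2165/π) × 1.505914 = 1037.8 W/m².
— Configuration B (φ=-31.6°):
Solar declination: sin δ = sin ε · sin λ_s = sin 45.20° × sin 220.9° = -0.46458, so δ = -27.683°.
cos H₀ = −tan(-31.6°) tan(-27.683°) = -0.3228, H₀ = 1.8994 rad.
Bracket: H₀ sin φ sin δ + cos φ cos δ sin H₀ = 1.8994×-0.52399×-0.46458 + 0.85173×0.88553×0.94648 = 0.462381 + 0.713866 = 1.176247.
Q̄ = (S₀/π) × [bracket] = (2165/π) × 1.176247 = 810.60 W/m².
Ratio Q̄_A / Q̄_B = 1037.8 / 810.60 = 1.280.

Q̄_A / Q̄_B ≈ 1.28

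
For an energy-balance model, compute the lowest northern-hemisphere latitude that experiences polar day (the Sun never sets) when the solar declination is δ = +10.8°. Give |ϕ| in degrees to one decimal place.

|ϕ| = 79.2°

Polar day requires cos h₀ = −tan ϕ tan δ ≤ −1, i.e. tan ϕ tan δ ≥ 1.
The boundary is |tan ϕ| · |tan δ| = 1, so |ϕ| = 90° − |δ| = 90° − 10.8° = 79.2° in the northern hemisphere.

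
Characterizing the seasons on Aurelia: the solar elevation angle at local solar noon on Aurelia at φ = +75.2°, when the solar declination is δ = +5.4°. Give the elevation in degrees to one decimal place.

At local noon the hour angle is zero, so the zenith angle equals |φ − δ| = |+75.2° − (+5.400°)| = 69.800°.
Elevation = 90° − 69.800° = 20.2°.

20.2°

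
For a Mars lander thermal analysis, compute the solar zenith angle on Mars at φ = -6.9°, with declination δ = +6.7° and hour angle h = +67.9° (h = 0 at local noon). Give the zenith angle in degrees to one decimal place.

cos θ_z = sin φ sin δ + cos φ cos δ cos h = -0.014016 + 0.370949 = 0.356933.
θ_z = arccos(0.356933) = 69.1°.

θ_z = 69.1°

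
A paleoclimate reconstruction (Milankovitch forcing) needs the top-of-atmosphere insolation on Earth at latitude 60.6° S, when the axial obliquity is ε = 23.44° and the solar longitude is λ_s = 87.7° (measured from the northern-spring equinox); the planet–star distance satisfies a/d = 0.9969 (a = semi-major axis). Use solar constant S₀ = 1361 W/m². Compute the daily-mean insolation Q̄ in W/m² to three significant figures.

Q̄ ≈ 20.6 W/m²

Solar declination: sin δ = sin ε · sin λ_s = sin 23.44° × sin 87.7° = 0.39747, so δ = +23.420°.
cos H₀ = −tan(-60.6°) tan(+23.420°) = 0.7687, H₀ = 0.6940 rad.
Bracket: H₀ sin φ sin δ + cos φ cos δ sin H₀ = 0.6940×-0.87121×0.39747 + 0.49090×0.91762×0.63958 = -0.240318 + 0.288105 = 0.047787.
Inverse-square distance factor (a/d)² = 0.9969² = 0.993810.
Q̄ = (S₀/π) × 0.993810 × [bracket] = (1361/π) × 0.993810 × 0.047787 = 20.57 W/m².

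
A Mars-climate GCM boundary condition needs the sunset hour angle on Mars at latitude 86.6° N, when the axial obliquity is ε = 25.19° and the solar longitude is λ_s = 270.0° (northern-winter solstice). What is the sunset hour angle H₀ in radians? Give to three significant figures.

H₀ = 0.00 rad

Solar declination: sin δ = sin ε · sin λ_s = sin 25.19° × sin 270.0° = -0.42562, so δ = -25.190°.
cos H₀ = −tan φ · tan δ = 7.9169 ≥ 1, so the Sun never rises (polar night) and H₀ = 0.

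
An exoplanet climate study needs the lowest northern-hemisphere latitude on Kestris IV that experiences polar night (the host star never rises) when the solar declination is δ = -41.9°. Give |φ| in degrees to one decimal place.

|φ| = 48.1°

Polar night requires cos H₀ = −tan φ tan δ ≥ 1, i.e. tan φ tan δ ≤ −1.
The boundary is |tan φ| · |tan δ| = 1, so |φ| = 90° − |δ| = 90° − 41.9° = 48.1° in the northern hemisphere.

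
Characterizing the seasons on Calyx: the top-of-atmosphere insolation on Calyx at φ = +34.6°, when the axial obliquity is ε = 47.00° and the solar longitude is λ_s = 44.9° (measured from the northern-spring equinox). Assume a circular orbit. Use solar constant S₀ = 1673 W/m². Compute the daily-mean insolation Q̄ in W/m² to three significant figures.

Q̄ ≈ 654 W/m²

Solar declination: sin δ = sin ε · sin λ_s = sin 47.00° × sin 44.9° = 0.51624, so δ = +31.080°.
cos H₀ = −tan(+34.6°) tan(+31.080°) = -0.4158, H₀ = 1.9996 rad.
Bracket: H₀ sin φ sin δ + cos φ cos δ sin H₀ = 1.9996×0.56784×0.51624 + 0.82314×0.85644×0.90944 = 0.586166 + 0.641128 = 1.227294.
Q̄ = (S₀/π) × [bracket] = (1673/π) × 1.227294 = 653.6 W/m².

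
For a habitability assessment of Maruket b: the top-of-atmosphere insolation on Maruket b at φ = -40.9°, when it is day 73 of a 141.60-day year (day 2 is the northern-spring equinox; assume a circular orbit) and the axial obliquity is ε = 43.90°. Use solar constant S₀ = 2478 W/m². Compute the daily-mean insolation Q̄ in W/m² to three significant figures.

Q̄ ≈ 601 W/m²

Solar longitude: λ_s = 360° × (73 − 2)/141.60 = 180.508°.
sin δ = sin 43.90° × sin 180.508° = -0.00615, so δ = -0.353°.
cos H₀ = −tan(-40.9°) tan(-0.353°) = -0.0053, H₀ = 1.5761 rad.
Bracket: H₀ sin φ sin δ + cos φ cos δ sin H₀ = 1.5761×-0.65474×-0.00615 + 0.75585×0.99998×0.99999 = 0.006346 + 0.755827 = 0.762173.
Q̄ = (S₀/π) × [bracket] = (2478/π) × 0.762173 = 601.2 W/m².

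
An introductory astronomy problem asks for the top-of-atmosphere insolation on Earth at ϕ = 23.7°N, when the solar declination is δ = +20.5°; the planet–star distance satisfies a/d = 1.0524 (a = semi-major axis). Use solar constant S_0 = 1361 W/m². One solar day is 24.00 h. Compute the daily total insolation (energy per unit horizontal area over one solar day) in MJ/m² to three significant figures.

cos h₀ = −tan(+23.7°) tan(+20.500°) = -0.1641, h₀ = 1.7357 rad.
Bracket: h₀ sin ϕ sin δ + cos ϕ cos δ sin h₀ = 1.7357×0.40195×0.35021 + 0.91566×0.93667×0.98644 = 0.244329 + 0.846041 = 1.090370.
Inverse-square distance factor (a/d)² = 1.0524² = 1.107546.
Q̄ = (S_0/π) × 1.107546 × [bracket] = (1361/π) × 1.107546 × 1.090370 = 523.17 W/m².
Daily total = Q̄ × 24.00 h × 3600 s/h = 523.17 × 24.00 × 3600 / 10⁶ = 45.20 MJ/m².

45.2 MJ/m²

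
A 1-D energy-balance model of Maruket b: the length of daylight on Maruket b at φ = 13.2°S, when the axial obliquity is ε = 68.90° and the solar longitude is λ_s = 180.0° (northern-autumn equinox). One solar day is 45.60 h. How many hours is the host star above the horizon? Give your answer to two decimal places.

22.80 h

Solar declination: sin δ = sin ε · sin λ_s = sin 68.90° × sin 180.0° = 0.00000, so δ = +0.000°.
cos H₀ = −tan φ · tan δ = −tan(-13.2°) × tan(+0.000°) = 0.0000, so H₀ = 1.5708 rad = 90.00°.
Daylight = 2H₀/(2π) × 45.60 h = (1.5708/π) × 45.60 = 22.80 h.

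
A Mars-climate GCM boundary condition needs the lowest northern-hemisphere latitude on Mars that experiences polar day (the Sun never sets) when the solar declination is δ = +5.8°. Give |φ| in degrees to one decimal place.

|φ| = 84.2°

Polar day requires cos H₀ = −tan φ tan δ ≤ −1, i.e. tan φ tan δ ≥ 1.
The boundary is |tan φ| · |tan δ| = 1, so |φ| = 90° − |δ| = 90° − 5.8° = 84.2° in the northern hemisphere.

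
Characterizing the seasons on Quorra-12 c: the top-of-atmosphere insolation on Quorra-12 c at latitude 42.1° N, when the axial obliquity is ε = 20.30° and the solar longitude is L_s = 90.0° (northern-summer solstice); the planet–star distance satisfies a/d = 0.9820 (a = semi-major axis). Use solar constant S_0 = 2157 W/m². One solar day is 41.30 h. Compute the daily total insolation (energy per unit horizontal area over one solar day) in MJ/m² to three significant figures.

108 MJ/m²

Solar declination: sin δ = sin ε · sin L_s = sin 20.30° × sin 90.0° = 0.34694, so δ = +20.300°.
cos h₀ = −tan(+42.1°) tan(+20.300°) = -0.3342, h₀ = 1.9116 rad.
Bracket: h₀ sin ϕ sin δ + cos ϕ cos δ sin h₀ = 1.9116×0.67043×0.34694 + 0.74198×0.93789×0.94249 = 0.444636 + 0.655875 = 1.100511.
Inverse-square distance factor (a/d)² = 0.9820² = 0.964324.
Q̄ = (S_0/π) × 0.964324 × [bracket] = (2157/π) × 0.964324 × 1.100511 = 728.65 W/m².
Daily total = Q̄ × 41.30 h × 3600 s/h = 728.65 × 41.30 × 3600 / 10⁶ = 108.3 MJ/m².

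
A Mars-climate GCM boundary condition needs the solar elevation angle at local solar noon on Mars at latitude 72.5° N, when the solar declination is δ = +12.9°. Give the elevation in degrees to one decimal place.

At local noon the hour angle is zero, so the zenith angle equals |φ − δ| = |+72.5° − (+12.900°)| = 59.600°.
Elevation = 90° − 59.600° = 30.4°.

30.4°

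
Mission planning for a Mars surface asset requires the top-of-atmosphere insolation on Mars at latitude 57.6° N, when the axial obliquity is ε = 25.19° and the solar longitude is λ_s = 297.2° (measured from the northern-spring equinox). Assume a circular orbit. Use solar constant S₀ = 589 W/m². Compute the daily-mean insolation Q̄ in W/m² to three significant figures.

Q̄ ≈ 18.9 W/m²

Solar declination: sin δ = sin ε · sin λ_s = sin 25.19° × sin 297.2° = -0.37855, so δ = -22.244°.
cos H₀ = −tan(+57.6°) tan(-22.244°) = 0.6445, H₀ = 0.8705 rad.
Bracket: H₀ sin φ sin δ + cos φ cos δ sin H₀ = 0.8705×0.84433×-0.37855 + 0.53583×0.92558×0.76463 = -0.278230 + 0.379221 = 0.100991.
Q̄ = (S₀/π) × [bracket] = (589/π) × 0.100991 = 18.93 W/m².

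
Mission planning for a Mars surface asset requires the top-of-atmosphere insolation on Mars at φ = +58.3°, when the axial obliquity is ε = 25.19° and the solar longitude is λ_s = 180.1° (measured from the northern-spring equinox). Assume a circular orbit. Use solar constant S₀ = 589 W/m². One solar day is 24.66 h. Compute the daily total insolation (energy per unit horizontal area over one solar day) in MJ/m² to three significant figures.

8.73 MJ/m²

Solar declination: sin δ = sin ε · sin λ_s = sin 25.19° × sin 180.1° = -0.00074, so δ = -0.043°.
cos H₀ = −tan(+58.3°) tan(-0.043°) = 0.0012, H₀ = 1.5696 rad.
Bracket: H₀ sin φ sin δ + cos φ cos δ sin H₀ = 1.5696×0.85081×-0.00074 + 0.52547×1.00000×1.00000 = -0.000988 + 0.525470 = 0.524482.
Q̄ = (S₀/π) × [bracket] = (589/π) × 0.524482 = 98.332 W/m².
Daily total = Q̄ × 24.66 h × 3600 s/h = 98.332 × 24.66 × 3600 / 10⁶ = 8.730 MJ/m².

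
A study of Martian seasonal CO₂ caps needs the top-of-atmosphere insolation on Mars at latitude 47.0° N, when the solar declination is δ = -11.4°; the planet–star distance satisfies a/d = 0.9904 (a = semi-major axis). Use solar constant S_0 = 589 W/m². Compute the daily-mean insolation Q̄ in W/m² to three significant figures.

Q̄ ≈ 84.1 W/m²

cos h₀ = −tan(+47.0°) tan(-11.400°) = 0.2162, h₀ = 1.3528 rad.
Bracket: h₀ sin ϕ sin δ + cos ϕ cos δ sin h₀ = 1.3528×0.73135×-0.19766 + 0.68200×0.98027×0.97634 = -0.195559 + 0.652726 = 0.457167.
Inverse-square distance factor (a/d)² = 0.9904² = 0.980892.
Q̄ = (S_0/π) × 0.980892 × [bracket] = (589/π) × 0.980892 × 0.457167 = 84.07 W/m².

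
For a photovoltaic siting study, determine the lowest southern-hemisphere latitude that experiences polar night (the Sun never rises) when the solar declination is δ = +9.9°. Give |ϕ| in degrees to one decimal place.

|ϕ| = 80.1°

Polar night requires cos h₀ = −tan ϕ tan δ ≥ 1, i.e. tan ϕ tan δ ≤ −1.
The boundary is |tan ϕ| · |tan δ| = 1, so |ϕ| = 90° − |δ| = 90° − 9.9° = 80.1° in the southern hemisphere.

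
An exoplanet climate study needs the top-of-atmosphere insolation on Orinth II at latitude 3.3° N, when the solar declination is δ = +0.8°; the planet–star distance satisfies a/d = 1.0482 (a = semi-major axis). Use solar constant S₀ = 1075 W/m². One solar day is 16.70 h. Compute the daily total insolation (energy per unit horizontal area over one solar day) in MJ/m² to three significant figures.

cos H₀ = −tan(+3.3°) tan(+0.800°) = -0.0008, H₀ = 1.5716 rad.
Bracket: H₀ sin φ sin δ + cos φ cos δ sin H₀ = 1.5716×0.05756×0.01396 + 0.99834×0.99990×1.00000 = 0.001263 + 0.998240 = 0.999503.
Inverse-square distance factor (a/d)² = 1.0482² = 1.098723.
Q̄ = (S₀/π) × 1.098723 × [bracket] = (1075/π) × 1.098723 × 0.999503 = 375.78 W/m².
Daily total = Q̄ × 16.70 h × 3600 s/h = 375.78 × 16.70 × 3600 / 10⁶ = 22.59 MJ/m².

22.6 MJ/m²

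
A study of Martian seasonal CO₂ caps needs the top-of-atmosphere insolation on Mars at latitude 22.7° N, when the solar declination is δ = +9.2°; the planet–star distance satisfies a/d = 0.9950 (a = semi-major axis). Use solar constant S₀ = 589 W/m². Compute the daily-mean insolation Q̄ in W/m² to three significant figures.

Q̄ ≈ 187 W/m²

cos H₀ = −tan(+22.7°) tan(+9.200°) = -0.0678, H₀ = 1.6386 rad.
Bracket: H₀ sin φ sin δ + cos φ cos δ sin H₀ = 1.6386×0.38591×0.15988 + 0.92254×0.98714×0.99770 = 0.101100 + 0.908582 = 1.009682.
Inverse-square distance factor (a/d)² = 0.9950² = 0.990025.
Q̄ = (S₀/π) × 0.990025 × [bracket] = (589/π) × 0.990025 × 1.009682 = 187.4 W/m².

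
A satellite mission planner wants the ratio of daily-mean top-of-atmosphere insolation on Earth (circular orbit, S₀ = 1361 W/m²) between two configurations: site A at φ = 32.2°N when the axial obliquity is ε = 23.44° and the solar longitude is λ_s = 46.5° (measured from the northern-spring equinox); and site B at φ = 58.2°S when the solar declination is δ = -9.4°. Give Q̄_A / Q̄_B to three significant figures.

— Configuration A (φ=+32.2°):
Solar declination: sin δ = sin ε · sin λ_s = sin 23.44° × sin 46.5° = 0.28855, so δ = +16.771°.
cos H₀ = −tan(+32.2°) tan(+16.771°) = -0.1898, H₀ = 1.7617 rad.
Bracket: H₀ sin φ sin δ + cos φ cos δ sin H₀ = 1.7617×0.53288×0.28855 + 0.84619×0.95747×0.98183 = 0.270883 + 0.795480 = 1.066363.
Q̄ = (S₀/π) × [bracket] = (1361/π) × 1.066363 = 461.97 W/m².
— Configuration B (φ=-58.2°):
cos H₀ = −tan(-58.2°) tan(-9.400°) = -0.2670, H₀ = 1.8411 rad.
Bracket: H₀ sin φ sin δ + cos φ cos δ sin H₀ = 1.8411×-0.84989×-0.16333 + 0.52696×0.98657×0.96370 = 0.255568 + 0.501011 = 0.756579.
Q̄ = (S₀/π) × [bracket] = (1361/π) × 0.756579 = 327.76 W/m².
Ratio Q̄_A / Q̄_B = 461.97 / 327.76 = 1.409.

Q̄_A / Q̄_B ≈ 1.41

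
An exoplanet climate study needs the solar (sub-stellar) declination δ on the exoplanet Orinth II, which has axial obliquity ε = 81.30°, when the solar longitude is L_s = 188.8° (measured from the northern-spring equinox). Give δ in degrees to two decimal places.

sin δ = sin ε · sin L_s = sin 81.30° × sin 188.8° = -0.151226.
δ = arcsin(-0.151226) = -8.70°.

δ = -8.70°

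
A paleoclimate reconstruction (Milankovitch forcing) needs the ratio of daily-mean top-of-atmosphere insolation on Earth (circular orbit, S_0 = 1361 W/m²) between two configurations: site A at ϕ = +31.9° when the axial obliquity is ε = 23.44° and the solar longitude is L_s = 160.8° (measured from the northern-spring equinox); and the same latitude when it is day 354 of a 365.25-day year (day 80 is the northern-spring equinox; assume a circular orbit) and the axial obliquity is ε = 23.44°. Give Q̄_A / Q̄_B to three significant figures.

— Configuration A (ϕ=+31.9°):
Solar declination: sin δ = sin ε · sin L_s = sin 23.44° × sin 160.8° = 0.13082, so δ = +7.517°.
cos h₀ = −tan(+31.9°) tan(+7.517°) = -0.0821, h₀ = 1.6530 rad.
Bracket: h₀ sin ϕ sin δ + cos ϕ cos δ sin h₀ = 1.6530×0.52844×0.13082 + 0.84897×0.99141×0.99662 = 0.114273 + 0.838832 = 0.953105.
Q̄ = (S_0/π) × [bracket] = (1361/π) × 0.953105 = 412.90 W/m².
— Configuration B (ϕ=+31.9°):
Solar longitude: L_s = 360° × (354 − 80)/365.25 = 270.062°.
sin δ = sin 23.44° × sin 270.062° = -0.39779, so δ = -23.440°.
cos h₀ = −tan(+31.9°) tan(-23.440°) = 0.2699, h₀ = 1.2975 rad.
Bracket: h₀ sin ϕ sin δ + cos ϕ cos δ sin h₀ = 1.2975×0.52844×-0.39779 + 0.84897×0.91748×0.96290 = -0.272745 + 0.750015 = 0.477270.
Q̄ = (S_0/π) × [bracket] = (1361/π) × 0.477270 = 206.76 W/m².
Ratio Q̄_A / Q̄_B = 412.90 / 206.76 = 1.997.

Q̄_A / Q̄_B ≈ 2.00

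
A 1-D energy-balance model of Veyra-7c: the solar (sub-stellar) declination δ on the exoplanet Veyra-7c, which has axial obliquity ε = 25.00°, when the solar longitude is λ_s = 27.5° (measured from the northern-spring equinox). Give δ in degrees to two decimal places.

sin δ = sin ε · sin λ_s = sin 25.00° × sin 27.5° = 0.195143.
δ = arcsin(0.195143) = +11.25°.

δ = +11.25°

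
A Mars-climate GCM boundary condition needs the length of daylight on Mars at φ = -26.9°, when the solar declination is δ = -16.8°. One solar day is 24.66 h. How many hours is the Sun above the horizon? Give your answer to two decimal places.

cos H₀ = −tan φ · tan δ = −tan(-26.9°) × tan(-16.800°) = -0.1532, so H₀ = 1.7246 rad = 98.81°.
Daylight = 2H₀/(2π) × 24.66 h = (1.7246/π) × 24.66 = 13.54 h.

13.54 h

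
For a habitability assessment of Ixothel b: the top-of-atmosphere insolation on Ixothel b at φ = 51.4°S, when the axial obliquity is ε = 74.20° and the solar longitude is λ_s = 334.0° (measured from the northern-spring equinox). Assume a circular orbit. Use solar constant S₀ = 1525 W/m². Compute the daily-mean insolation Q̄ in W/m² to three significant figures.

Solar declination: sin δ = sin ε · sin λ_s = sin 74.20° × sin 334.0° = -0.42181, so δ = -24.949°.
cos H₀ = −tan(-51.4°) tan(-24.949°) = -0.5828, H₀ = 2.1929 rad.
Bracket: H₀ sin φ sin δ + cos φ cos δ sin H₀ = 2.1929×-0.78152×-0.42181 + 0.62388×0.90668×0.81264 = 0.722896 + 0.459678 = 1.182574.
Q̄ = (S₀/π) × [bracket] = (1525/π) × 1.182574 = 574.0 W/m².

Q̄ ≈ 574 W/m²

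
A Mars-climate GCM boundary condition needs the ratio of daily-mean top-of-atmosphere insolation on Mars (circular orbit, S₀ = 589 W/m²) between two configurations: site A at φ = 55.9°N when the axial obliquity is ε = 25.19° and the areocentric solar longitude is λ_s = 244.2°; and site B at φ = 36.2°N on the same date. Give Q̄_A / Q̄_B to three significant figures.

Q̄_A / Q̄_B ≈ 0.283

— Configuration A (φ=+55.9°):
sin δ = sin 25.19° × sin 244.2° = -0.38319, so δ = -22.532°.
cos H₀ = −tan(+55.9°) tan(-22.532°) = 0.6127, H₀ = 0.9113 rad.
Bracket: H₀ sin φ sin δ + cos φ cos δ sin H₀ = 0.9113×0.82806×-0.38319 + 0.56064×0.92367×0.79028 = -0.289159 + 0.409244 = 0.120085.
Q̄ = (S₀/π) × [bracket] = (589/π) × 0.120085 = 22.514 W/m².
— Configuration B (φ=+36.2°):
cos H₀ = −tan(+36.2°) tan(-22.532°) = 0.3036, H₀ = 1.2623 rad.
Bracket: H₀ sin φ sin δ + cos φ cos δ sin H₀ = 1.2623×0.59061×-0.38319 + 0.80696×0.92367×0.95279 = -0.285678 + 0.710176 = 0.424498.
Q̄ = (S₀/π) × [bracket] = (589/π) × 0.424498 = 79.587 W/m².
Ratio Q̄_A / Q̄_B = 22.514 / 79.587 = 0.2829.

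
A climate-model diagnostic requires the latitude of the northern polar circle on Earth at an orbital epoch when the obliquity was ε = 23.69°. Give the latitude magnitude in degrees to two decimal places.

66.31°

The polar circle is the lowest latitude that experiences at least one full rotation of continuous daylight at the northern-summer solstice; it lies at |φ| = 90° − ε = 90° − 23.69° = 66.31°.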